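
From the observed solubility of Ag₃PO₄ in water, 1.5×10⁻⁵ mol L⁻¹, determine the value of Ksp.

Ag₃PO₄(s) ⇌ 3 Ag⁺(aq) + PO₄³⁻(aq)
For each mole of Ag₃PO₄ that dissolves per liter, [Ag⁺] = 3s and [PO₄³⁻] = s; let s denote this solubility.
Ksp = [Ag⁺]^3[PO₄³⁻] = (3s)^3 · s = 27s^4
Ksp = 27 × (1.5×10⁻⁵)^4 = 1.4×10⁻¹⁸

Ksp = 1.4×10⁻¹⁸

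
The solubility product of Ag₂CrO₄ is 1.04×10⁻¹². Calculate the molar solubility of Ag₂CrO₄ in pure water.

6.38×10⁻⁵ M

Ag₂CrO₄(s) ⇌ 2 Ag⁺(aq) + CrO₄²⁻(aq)
Let s be the molar solubility. Then [Ag⁺] = 2s and [CrO₄²⁻] = s.
Ksp = [Ag⁺]^2[CrO₄²⁻] = (2s)^2 · s = 4s^3
4s^3 = 1.04×10⁻¹²  ⇒  s^3 = 2.60×10⁻¹³
Taking the 3rd root, s = 6.38×10⁻⁵ mol/L.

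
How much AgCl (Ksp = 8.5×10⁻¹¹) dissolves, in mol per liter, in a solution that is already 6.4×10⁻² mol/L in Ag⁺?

1.3×10⁻⁹ M

AgCl(s) ⇌ Ag⁺(aq) + Cl⁻(aq)
The solution already contains Ag⁺ at 6.4×10⁻² mol/L. Let s be the molar solubility of AgCl.
[Ag⁺] ≈ 6.4×10⁻² mol/L (common ion dominates); [Cl⁻] = s.
Ksp = [Ag⁺][Cl⁻] = (6.4×10⁻²)s
s = 8.5×10⁻¹¹ / (6.4×10⁻²) = 1.3×10⁻⁹
s = 1.3×10⁻⁹ mol/L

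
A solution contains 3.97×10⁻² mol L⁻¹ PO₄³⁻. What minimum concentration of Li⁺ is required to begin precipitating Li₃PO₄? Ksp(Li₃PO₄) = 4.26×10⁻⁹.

Each salt precipitates once Q = Ksp for that salt.
Li₃PO₄(s) ⇌ 3 Li⁺(aq) + PO₄³⁻(aq)
Ksp = [Li⁺]^3[PO₄³⁻] = [Li⁺]^3(3.97×10⁻²)
[Li⁺]^3 = 4.26×10⁻⁹ / (3.97×10⁻²) = 1.07×10⁻⁷
[Li⁺] = 4.75×10⁻³ mol L⁻¹

4.75×10⁻³ M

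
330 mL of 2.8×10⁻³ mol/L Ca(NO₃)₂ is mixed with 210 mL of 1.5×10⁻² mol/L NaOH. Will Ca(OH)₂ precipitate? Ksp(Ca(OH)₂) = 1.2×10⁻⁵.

The combined volume is 540 mL.
[Ca²⁺] = (2.8×10⁻³)(330)/540 = 1.7×10⁻³ mol/L
[OH⁻] = (1.5×10⁻²)(210)/540 = 5.8×10⁻³ mol/L
Q = [Ca²⁺][OH⁻]^2 = 5.8×10⁻⁸
Q = 5.8×10⁻⁸ < Ksp = 1.2×10⁻⁵, so the solution is unsaturated and no precipitate forms.

No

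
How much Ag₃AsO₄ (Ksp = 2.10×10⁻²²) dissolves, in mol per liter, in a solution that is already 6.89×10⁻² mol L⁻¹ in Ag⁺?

Ag₃AsO₄(s) ⇌ 3 Ag⁺(aq) + AsO₄³⁻(aq)
Let s be the solubility of Ag₃AsO₄ here. The common ion gives [Ag⁺] ≈ 6.89×10⁻² mol L⁻¹, and [AsO₄³⁻] = s.
Ksp = [Ag⁺]^3[AsO₄³⁻] = (6.89×10⁻²)^3s
s = 2.10×10⁻²² / (6.89×10⁻²)^3 = 6.42×10⁻¹⁹
s = 6.42×10⁻¹⁹ mol L⁻¹

6.42×10⁻¹⁹ M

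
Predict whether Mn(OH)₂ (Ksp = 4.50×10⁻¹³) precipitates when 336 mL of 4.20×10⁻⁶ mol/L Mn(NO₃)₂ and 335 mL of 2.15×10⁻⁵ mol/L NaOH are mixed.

After mixing, V = 336 mL + 335 mL = 671 mL.
[Mn²⁺] = (4.20×10⁻⁶)(336)/671 = 2.10×10⁻⁶ mol/L
[OH⁻] = (2.15×10⁻⁵)(335)/671 = 1.07×10⁻⁵ mol/L
Q = [Mn²⁺][OH⁻]^2 = 2.42×10⁻¹⁶
Q < Ksp (2.42×10⁻¹⁶ vs 4.50×10⁻¹³); the solution remains unsaturated and no precipitate forms.

No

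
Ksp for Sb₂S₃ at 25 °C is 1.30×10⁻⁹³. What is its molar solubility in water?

1.04×10⁻¹⁹ M

Sb₂S₃(s) ⇌ 2 Sb³⁺(aq) + 3 S²⁻(aq)
Let s be the molar solubility. Then [Sb³⁺] = 2s and [S²⁻] = 3s.
Ksp = [Sb³⁺]^2[S²⁻]^3 = (2s)^2 · (3s)^3 = 108s^5
108s^5 = 1.30×10⁻⁹³  ⇒  s^5 = 1.20×10⁻⁹⁵
s = (1.20×10⁻⁹⁵)^(1/5) = 1.04×10⁻¹⁹ M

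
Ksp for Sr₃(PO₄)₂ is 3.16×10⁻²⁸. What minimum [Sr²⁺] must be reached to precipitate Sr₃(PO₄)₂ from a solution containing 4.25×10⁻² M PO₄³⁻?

Precipitation begins when Q = Ksp.
Sr₃(PO₄)₂(s) ⇌ 3 Sr²⁺(aq) + 2 PO₄³⁻(aq)
Ksp = [Sr²⁺]^3[PO₄³⁻]^2 = [Sr²⁺]^3(4.25×10⁻²)^2
[Sr²⁺]^3 = 3.16×10⁻²⁸ / (4.25×10⁻²)^2 = 1.75×10⁻²⁵
[Sr²⁺] = 5.59×10⁻⁹ M

5.59×10⁻⁹ M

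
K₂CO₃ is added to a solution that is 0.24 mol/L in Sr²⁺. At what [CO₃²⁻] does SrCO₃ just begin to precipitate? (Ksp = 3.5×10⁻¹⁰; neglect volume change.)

1.5×10⁻⁹ M

A salt starts to precipitate once the ion product Q reaches its Ksp.
SrCO₃(s) ⇌ Sr²⁺(aq) + CO₃²⁻(aq)
Ksp = [Sr²⁺][CO₃²⁻] = [CO₃²⁻](0.24)
[CO₃²⁻] = 3.5×10⁻¹⁰ / (0.24) = 1.5×10⁻⁹
[CO₃²⁻] = 1.5×10⁻⁹ mol/L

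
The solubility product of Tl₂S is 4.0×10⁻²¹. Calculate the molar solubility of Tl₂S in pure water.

Tl₂S(s) ⇌ 2 Tl⁺(aq) + S²⁻(aq)
Call the molar solubility s, so that [Tl⁺] = 2s and [S²⁻] = s.
Ksp = [Tl⁺]^2[S²⁻] = (2s)^2 · s = 4s^3
4s^3 = 4.0×10⁻²¹  ⇒  s^3 = 1.0×10⁻²¹
s = (1.0×10⁻²¹)^(1/3) = 1.0×10⁻⁷ M

1.0×10⁻⁷ M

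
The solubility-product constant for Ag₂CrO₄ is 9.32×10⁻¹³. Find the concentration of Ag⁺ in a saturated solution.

1.23×10⁻⁴ M

Ag₂CrO₄(s) ⇌ 2 Ag⁺(aq) + CrO₄²⁻(aq)
Let s be the molar solubility. Then [Ag⁺] = 2s and [CrO₄²⁻] = s.
Ksp = [Ag⁺]^2[CrO₄²⁻] = (2s)^2 · s = 4s^3 = 9.32×10⁻¹³
s = 6.15×10⁻⁵ mol L⁻¹
[Ag⁺] = 2s = 1.23×10⁻⁴ mol L⁻¹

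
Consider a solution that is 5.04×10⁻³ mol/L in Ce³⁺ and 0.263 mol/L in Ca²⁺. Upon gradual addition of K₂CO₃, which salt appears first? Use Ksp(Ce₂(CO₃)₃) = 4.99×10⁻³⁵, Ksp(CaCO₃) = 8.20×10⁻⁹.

A salt starts to precipitate once the ion product Q reaches its Ksp.
For Ce₂(CO₃)₃: [CO₃²⁻] = (Ksp/[Ce³⁺]^2)^(1/3) = 1.25×10⁻¹⁰ mol/L
For CaCO₃: [CO₃²⁻] = (Ksp/[Ca²⁺]) = 3.12×10⁻⁸ mol/L
Ce₂(CO₃)₃ requires the lower [CO₃²⁻], so it precipitates first.

Ce₂(CO₃)₃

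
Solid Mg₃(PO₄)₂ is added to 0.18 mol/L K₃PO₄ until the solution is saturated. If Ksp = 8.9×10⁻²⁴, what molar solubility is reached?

2.2×10⁻⁸ M

Mg₃(PO₄)₂(s) ⇌ 3 Mg²⁺(aq) + 2 PO₄³⁻(aq)
PO₄³⁻ is already present at 0.18 mol/L. If s mol/L of Mg₃(PO₄)₂ dissolves, [Mg²⁺] = 3s while [PO₄³⁻] ≈ 0.18 mol/L.
Ksp = [Mg²⁺]^3[PO₄³⁻]^2 = (3s)^3(0.18)^2
(3s)^3 = 8.9×10⁻²⁴ / (0.18)^2 = 2.7×10⁻²²
s = 2.2×10⁻⁸ mol/L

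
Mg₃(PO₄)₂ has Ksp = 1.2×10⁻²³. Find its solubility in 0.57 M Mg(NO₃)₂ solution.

4.0×10⁻¹² M

Mg₃(PO₄)₂(s) ⇌ 3 Mg²⁺(aq) + 2 PO₄³⁻(aq)
Let s be the solubility of Mg₃(PO₄)₂ here. The common ion gives [Mg²⁺] ≈ 0.57 M, and [PO₄³⁻] = 2s.
Ksp = [Mg²⁺]^3[PO₄³⁻]^2 = (0.57)^3(2s)^2
(2s)^2 = 1.2×10⁻²³ / (0.57)^3 = 6.5×10⁻²³
s = 4.0×10⁻¹² M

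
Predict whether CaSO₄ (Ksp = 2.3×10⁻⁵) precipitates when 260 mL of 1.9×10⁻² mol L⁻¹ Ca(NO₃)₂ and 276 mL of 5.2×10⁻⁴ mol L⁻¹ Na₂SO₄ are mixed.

Total volume after mixing = 260 + 276 = 536 mL.
[Ca²⁺] = (1.9×10⁻²)(260)/536 = 9.2×10⁻³ mol L⁻¹
[SO₄²⁻] = (5.2×10⁻⁴)(276)/536 = 2.7×10⁻⁴ mol L⁻¹
Q = [Ca²⁺][SO₄²⁻] = 2.5×10⁻⁶
Q = 2.5×10⁻⁶ < Ksp = 2.3×10⁻⁵, so the solution is unsaturated and no precipitate forms.

No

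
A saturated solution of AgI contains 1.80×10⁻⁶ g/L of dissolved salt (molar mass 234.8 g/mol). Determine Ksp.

Molar solubility s = (1.80×10⁻⁶ g/L) / (234.8 g/mol) = 7.6661×10⁻⁹ mol/L
AgI(s) ⇌ Ag⁺(aq) + I⁻(aq)
Let s be the molar solubility. Then [Ag⁺] = s and [I⁻] = s.
Ksp = [Ag⁺][I⁻] = s · s = s^2
Ksp = (7.6661×10⁻⁹)^2 = 5.88×10⁻¹⁷

Ksp = 5.88×10⁻¹⁷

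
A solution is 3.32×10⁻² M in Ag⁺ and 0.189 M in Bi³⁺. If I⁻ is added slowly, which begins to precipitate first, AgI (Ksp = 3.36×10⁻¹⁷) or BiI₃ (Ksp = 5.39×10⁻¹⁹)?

AgI

A salt starts to precipitate once the ion product Q reaches its Ksp.
For AgI: [I⁻] = (Ksp/[Ag⁺]) = 1.01×10⁻¹⁵ M
For BiI₃: [I⁻] = (Ksp/[Bi³⁺])^(1/3) = 1.42×10⁻⁶ M
Since AgI needs less I⁻ to reach saturation, it precipitates first.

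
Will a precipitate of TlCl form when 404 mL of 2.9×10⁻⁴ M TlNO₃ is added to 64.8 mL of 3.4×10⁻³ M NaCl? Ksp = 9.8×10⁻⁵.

Total volume after mixing = 404 + 64.8 = 468.8 mL.
[Tl⁺] = (2.9×10⁻⁴)(404)/468.8 = 2.5×10⁻⁴ M
[Cl⁻] = (3.4×10⁻³)(64.8)/468.8 = 4.7×10⁻⁴ M
Q = [Tl⁺][Cl⁻] = 1.2×10⁻⁷
Q < Ksp (1.2×10⁻⁷ vs 9.8×10⁻⁵); the solution remains unsaturated and no precipitate forms.

No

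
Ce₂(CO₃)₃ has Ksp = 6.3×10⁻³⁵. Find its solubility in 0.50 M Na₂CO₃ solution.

Ce₂(CO₃)₃(s) ⇌ 2 Ce³⁺(aq) + 3 CO₃²⁻(aq)
The solution already contains CO₃²⁻ at 0.50 M. Let s be the molar solubility of Ce₂(CO₃)₃.
[CO₃²⁻] ≈ 0.50 M (common ion dominates); [Ce³⁺] = 2s.
Ksp = [Ce³⁺]^2[CO₃²⁻]^3 = (2s)^2(0.50)^3
(2s)^2 = 6.3×10⁻³⁵ / (0.50)^3 = 5.0×10⁻³⁴
s = 1.1×10⁻¹⁷ M

1.1×10⁻¹⁷ M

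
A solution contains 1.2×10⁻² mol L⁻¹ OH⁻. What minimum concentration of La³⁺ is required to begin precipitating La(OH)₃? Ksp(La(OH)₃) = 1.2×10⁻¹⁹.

6.9×10⁻¹⁴ M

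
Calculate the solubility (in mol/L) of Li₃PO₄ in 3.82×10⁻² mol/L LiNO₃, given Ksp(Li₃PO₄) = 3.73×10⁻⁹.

6.69×10⁻⁵ M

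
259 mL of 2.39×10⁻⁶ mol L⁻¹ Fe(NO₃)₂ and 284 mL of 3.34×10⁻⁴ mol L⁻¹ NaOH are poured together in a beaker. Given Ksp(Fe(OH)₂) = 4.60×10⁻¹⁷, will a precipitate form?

Yes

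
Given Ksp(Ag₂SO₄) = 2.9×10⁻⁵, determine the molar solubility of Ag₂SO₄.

1.9×10⁻² M

Ag₂SO₄(s) ⇌ 2 Ag⁺(aq) + SO₄²⁻(aq)
If s mol/L of Ag₂SO₄ dissolves, [Ag⁺] = 2s and [SO₄²⁻] = s.
Ksp = [Ag⁺]^2[SO₄²⁻] = (2s)^2 · s = 4s^3
4s^3 = 2.9×10⁻⁵  ⇒  s^3 = 7.3×10⁻⁶
s = (7.3×10⁻⁶)^(1/3) = 1.9×10⁻² mol/L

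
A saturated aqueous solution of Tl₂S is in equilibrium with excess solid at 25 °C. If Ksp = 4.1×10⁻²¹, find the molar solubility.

1.0×10⁻⁷ M

Tl₂S(s) ⇌ 2 Tl⁺(aq) + S²⁻(aq)
Call the molar solubility s, so that [Tl⁺] = 2s and [S²⁻] = s.
Ksp = [Tl⁺]^2[S²⁻] = (2s)^2 · s = 4s^3
4s^3 = 4.1×10⁻²¹  ⇒  s^3 = 1.0×10⁻²¹
Taking the 3rd root, s = 1.0×10⁻⁷ mol L⁻¹.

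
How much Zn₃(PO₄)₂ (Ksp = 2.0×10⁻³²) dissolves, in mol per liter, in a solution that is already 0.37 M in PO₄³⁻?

Zn₃(PO₄)₂(s) ⇌ 3 Zn²⁺(aq) + 2 PO₄³⁻(aq)
Let s be the solubility of Zn₃(PO₄)₂ here. The common ion gives [PO₄³⁻] ≈ 0.37 M, and [Zn²⁺] = 3s.
Ksp = [Zn²⁺]^3[PO₄³⁻]^2 = (3s)^3(0.37)^2
(3s)^3 = 2.0×10⁻³² / (0.37)^2 = 1.5×10⁻³¹
s = 1.8×10⁻¹¹ M

1.8×10⁻¹¹ M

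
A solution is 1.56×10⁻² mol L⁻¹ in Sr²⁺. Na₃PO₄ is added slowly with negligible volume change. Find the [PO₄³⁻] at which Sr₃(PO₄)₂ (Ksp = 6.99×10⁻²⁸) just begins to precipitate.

1.36×10⁻¹¹ M

Precipitation begins when Q = Ksp.
Sr₃(PO₄)₂(s) ⇌ 3 Sr²⁺(aq) + 2 PO₄³⁻(aq)
Ksp = [Sr²⁺]^3[PO₄³⁻]^2 = [PO₄³⁻]^2(1.56×10⁻²)^3
[PO₄³⁻]^2 = 6.99×10⁻²⁸ / (1.56×10⁻²)^3 = 1.84×10⁻²²
[PO₄³⁻] = 1.36×10⁻¹¹ mol L⁻¹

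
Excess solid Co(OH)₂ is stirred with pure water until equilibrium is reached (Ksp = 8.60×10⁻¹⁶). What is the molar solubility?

5.99×10⁻⁶ M

Co(OH)₂(s) ⇌ Co²⁺(aq) + 2 OH⁻(aq)
For each mole of Co(OH)₂ that dissolves per liter, [Co²⁺] = s and [OH⁻] = 2s; let s denote this solubility.
Ksp = [Co²⁺][OH⁻]^2 = s · (2s)^2 = 4s^3
4s^3 = 8.60×10⁻¹⁶  ⇒  s^3 = 2.15×10⁻¹⁶
s = 5.99×10⁻⁶ M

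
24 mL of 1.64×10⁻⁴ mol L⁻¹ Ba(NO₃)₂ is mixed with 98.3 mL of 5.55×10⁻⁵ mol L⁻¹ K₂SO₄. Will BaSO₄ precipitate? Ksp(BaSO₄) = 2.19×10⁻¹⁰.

Yes

Total volume after mixing = 24 + 98.3 = 122.3 mL.
[Ba²⁺] = (1.64×10⁻⁴)(24)/122.3 = 3.22×10⁻⁵ mol L⁻¹
[SO₄²⁻] = (5.55×10⁻⁵)(98.3)/122.3 = 4.46×10⁻⁵ mol L⁻¹
Q = [Ba²⁺][SO₄²⁻] = 1.44×10⁻⁹
Because Q > Ksp (1.44×10⁻⁹ vs 2.19×10⁻¹⁰), a precipitate of BaSO₄ forms.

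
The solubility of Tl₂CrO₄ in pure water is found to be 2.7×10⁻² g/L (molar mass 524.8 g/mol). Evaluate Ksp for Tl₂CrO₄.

s = (2.7×10⁻² g L⁻¹)/(524.8 g mol⁻¹) = 5.145×10⁻⁵ M
Tl₂CrO₄(s) ⇌ 2 Tl⁺(aq) + CrO₄²⁻(aq)
If s mol/L of Tl₂CrO₄ dissolves, [Tl⁺] = 2s and [CrO₄²⁻] = s.
Ksp = [Tl⁺]^2[CrO₄²⁻] = (2s)^2 · s = 4s^3
Ksp = 4 × (5.145×10⁻⁵)^3 = 5.4×10⁻¹³

Ksp = 5.4×10⁻¹³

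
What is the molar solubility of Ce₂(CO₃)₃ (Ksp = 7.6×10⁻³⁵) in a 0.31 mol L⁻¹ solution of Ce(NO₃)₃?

3.1×10⁻¹² M

Ce₂(CO₃)₃(s) ⇌ 2 Ce³⁺(aq) + 3 CO₃²⁻(aq)
Let s be the solubility of Ce₂(CO₃)₃ here. The common ion gives [Ce³⁺] ≈ 0.31 mol L⁻¹, and [CO₃²⁻] = 3s.
Ksp = [Ce³⁺]^2[CO₃²⁻]^3 = (0.31)^2(3s)^3
(3s)^3 = 7.6×10⁻³⁵ / (0.31)^2 = 7.9×10⁻³⁴
s = 3.1×10⁻¹² mol L⁻¹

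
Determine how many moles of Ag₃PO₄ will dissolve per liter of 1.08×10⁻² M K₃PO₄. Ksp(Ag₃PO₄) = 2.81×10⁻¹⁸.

Ag₃PO₄(s) ⇌ 3 Ag⁺(aq) + PO₄³⁻(aq)
The solution already contains PO₄³⁻ at 1.08×10⁻² M. Let s be the molar solubility of Ag₃PO₄.
[PO₄³⁻] ≈ 1.08×10⁻² M (common ion dominates); [Ag⁺] = 3s.
Ksp = [Ag⁺]^3[PO₄³⁻] = (3s)^3(1.08×10⁻²)
(3s)^3 = 2.81×10⁻¹⁸ / (1.08×10⁻²) = 2.60×10⁻¹⁶
s = 2.13×10⁻⁶ M

2.13×10⁻⁶ M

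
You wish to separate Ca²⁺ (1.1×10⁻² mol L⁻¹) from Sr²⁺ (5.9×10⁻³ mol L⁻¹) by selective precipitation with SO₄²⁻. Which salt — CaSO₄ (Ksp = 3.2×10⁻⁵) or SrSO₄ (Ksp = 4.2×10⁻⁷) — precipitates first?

Each salt precipitates once Q = Ksp for that salt.
For CaSO₄: [SO₄²⁻] = (Ksp/[Ca²⁺]) = 2.9×10⁻³ mol L⁻¹
For SrSO₄: [SO₄²⁻] = (Ksp/[Sr²⁺]) = 7.1×10⁻⁵ mol L⁻¹
The smaller threshold [SO₄²⁻] is reached first, so SrSO₄ precipitates first.

SrSO₄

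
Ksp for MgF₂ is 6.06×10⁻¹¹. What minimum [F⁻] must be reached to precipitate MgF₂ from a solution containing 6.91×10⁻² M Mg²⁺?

2.96×10⁻⁵ M

Each salt precipitates once Q = Ksp for that salt.
MgF₂(s) ⇌ Mg²⁺(aq) + 2 F⁻(aq)
Ksp = [Mg²⁺][F⁻]^2 = [F⁻]^2(6.91×10⁻²)
[F⁻]^2 = 6.06×10⁻¹¹ / (6.91×10⁻²) = 8.77×10⁻¹⁰
[F⁻] = 2.96×10⁻⁵ M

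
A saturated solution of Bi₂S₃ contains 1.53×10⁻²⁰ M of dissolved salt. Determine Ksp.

Ksp = 9.05×10⁻⁹⁸

Bi₂S₃(s) ⇌ 2 Bi³⁺(aq) + 3 S²⁻(aq)
Call the molar solubility s, so that [Bi³⁺] = 2s and [S²⁻] = 3s.
Ksp = [Bi³⁺]^2[S²⁻]^3 = (2s)^2 · (3s)^3 = 108s^5
Ksp = 108 × (1.53×10⁻²⁰)^5 = 9.05×10⁻⁹⁸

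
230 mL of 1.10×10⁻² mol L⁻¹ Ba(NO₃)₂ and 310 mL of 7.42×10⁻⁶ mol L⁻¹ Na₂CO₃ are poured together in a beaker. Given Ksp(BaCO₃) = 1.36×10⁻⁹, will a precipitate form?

Yes

Total volume after mixing = 230 + 310 = 540 mL.
[Ba²⁺] = (1.10×10⁻²)(230)/540 = 4.69×10⁻³ mol L⁻¹
[CO₃²⁻] = (7.42×10⁻⁶)(310)/540 = 4.26×10⁻⁶ mol L⁻¹
Q = [Ba²⁺][CO₃²⁻] = 2.00×10⁻⁸
Because Q > Ksp (2.00×10⁻⁸ vs 1.36×10⁻⁹), a precipitate of BaCO₃ forms.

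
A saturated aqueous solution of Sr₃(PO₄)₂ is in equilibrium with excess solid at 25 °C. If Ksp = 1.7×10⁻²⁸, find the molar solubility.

1.1×10⁻⁶ M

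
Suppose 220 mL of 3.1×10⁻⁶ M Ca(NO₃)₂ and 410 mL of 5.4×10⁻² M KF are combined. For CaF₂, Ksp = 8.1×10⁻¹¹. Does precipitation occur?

Yes

After mixing, V = 220 mL + 410 mL = 630 mL.
[Ca²⁺] = (3.1×10⁻⁶)(220)/630 = 1.1×10⁻⁶ M
[F⁻] = (5.4×10⁻²)(410)/630 = 3.5×10⁻² M
Q = [Ca²⁺][F⁻]^2 = 1.3×10⁻⁹
Q = 1.3×10⁻⁹ > Ksp = 8.1×10⁻¹¹, so the solution is supersaturated and CaF₂ precipitates.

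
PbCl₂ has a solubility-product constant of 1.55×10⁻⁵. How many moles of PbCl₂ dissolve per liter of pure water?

PbCl₂(s) ⇌ Pb²⁺(aq) + 2 Cl⁻(aq)
With molar solubility s: [Pb²⁺] = s, [Cl⁻] = 2s.
Ksp = [Pb²⁺][Cl⁻]^2 = s · (2s)^2 = 4s^3
4s^3 = 1.55×10⁻⁵  ⇒  s^3 = 3.88×10⁻⁶
s = 1.57×10⁻² M

1.57×10⁻² M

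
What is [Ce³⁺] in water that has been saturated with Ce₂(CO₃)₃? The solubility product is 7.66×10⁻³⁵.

1.18×10⁻⁷ M

Ce₂(CO₃)₃(s) ⇌ 2 Ce³⁺(aq) + 3 CO₃²⁻(aq)
Call the molar solubility s, so that [Ce³⁺] = 2s and [CO₃²⁻] = 3s.
Ksp = [Ce³⁺]^2[CO₃²⁻]^3 = (2s)^2 · (3s)^3 = 108s^5 = 7.66×10⁻³⁵
s = 5.89×10⁻⁸ M
[Ce³⁺] = 2s = 1.18×10⁻⁷ M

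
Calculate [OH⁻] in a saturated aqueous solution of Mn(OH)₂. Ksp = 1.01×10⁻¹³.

Mn(OH)₂(s) ⇌ Mn²⁺(aq) + 2 OH⁻(aq)
With molar solubility s: [Mn²⁺] = s, [OH⁻] = 2s.
Ksp = [Mn²⁺][OH⁻]^2 = s · (2s)^2 = 4s^3 = 1.01×10⁻¹³
s = 2.93×10⁻⁵ mol/L
[OH⁻] = 2s = 5.87×10⁻⁵ mol/L

5.87×10⁻⁵ M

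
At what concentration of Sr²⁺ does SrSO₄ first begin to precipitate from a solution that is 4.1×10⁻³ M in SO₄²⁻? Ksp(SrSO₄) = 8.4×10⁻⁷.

2.0×10⁻⁴ M

A salt starts to precipitate once the ion product Q reaches its Ksp.
SrSO₄(s) ⇌ Sr²⁺(aq) + SO₄²⁻(aq)
Ksp = [Sr²⁺][SO₄²⁻] = [Sr²⁺](4.1×10⁻³)
[Sr²⁺] = 8.4×10⁻⁷ / (4.1×10⁻³) = 2.0×10⁻⁴
[Sr²⁺] = 2.0×10⁻⁴ M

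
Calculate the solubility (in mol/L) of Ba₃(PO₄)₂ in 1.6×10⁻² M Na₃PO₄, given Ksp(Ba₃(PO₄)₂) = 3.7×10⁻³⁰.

8.1×10⁻¹⁰ M

Ba₃(PO₄)₂(s) ⇌ 3 Ba²⁺(aq) + 2 PO₄³⁻(aq)
With PO₄³⁻ already at 1.6×10⁻² M and s small, take [PO₄³⁻] ≈ 1.6×10⁻² M and [Ba²⁺] = 3s.
Ksp = [Ba²⁺]^3[PO₄³⁻]^2 = (3s)^3(1.6×10⁻²)^2
(3s)^3 = 3.7×10⁻³⁰ / (1.6×10⁻²)^2 = 1.4×10⁻²⁶
s = 8.1×10⁻¹⁰ M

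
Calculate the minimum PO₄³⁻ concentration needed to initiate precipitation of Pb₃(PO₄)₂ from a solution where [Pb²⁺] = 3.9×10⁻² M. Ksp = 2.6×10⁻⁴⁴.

2.1×10⁻²⁰ M

A salt starts to precipitate once the ion product Q reaches its Ksp.
Pb₃(PO₄)₂(s) ⇌ 3 Pb²⁺(aq) + 2 PO₄³⁻(aq)
Ksp = [Pb²⁺]^3[PO₄³⁻]^2 = [PO₄³⁻]^2(3.9×10⁻²)^3
[PO₄³⁻]^2 = 2.6×10⁻⁴⁴ / (3.9×10⁻²)^3 = 4.4×10⁻⁴⁰
[PO₄³⁻] = 2.1×10⁻²⁰ M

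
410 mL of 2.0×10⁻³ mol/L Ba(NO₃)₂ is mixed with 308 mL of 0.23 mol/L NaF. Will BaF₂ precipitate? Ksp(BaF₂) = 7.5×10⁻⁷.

After mixing, V = 410 mL + 308 mL = 718 mL.
[Ba²⁺] = (2.0×10⁻³)(410)/718 = 1.1×10⁻³ mol/L
[F⁻] = (0.23)(308)/718 = 9.9×10⁻² mol/L
Q = [Ba²⁺][F⁻]^2 = 1.1×10⁻⁵
Because Q > Ksp (1.1×10⁻⁵ vs 7.5×10⁻⁷), a precipitate of BaF₂ forms.

Yes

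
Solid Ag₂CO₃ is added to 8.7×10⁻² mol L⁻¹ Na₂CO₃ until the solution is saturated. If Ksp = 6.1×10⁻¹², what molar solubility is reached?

4.2×10⁻⁶ M

Ag₂CO₃(s) ⇌ 2 Ag⁺(aq) + CO₃²⁻(aq)
Let s be the solubility of Ag₂CO₃ here. The common ion gives [CO₃²⁻] ≈ 8.7×10⁻² mol L⁻¹, and [Ag⁺] = 2s.
Ksp = [Ag⁺]^2[CO₃²⁻] = (2s)^2(8.7×10⁻²)
(2s)^2 = 6.1×10⁻¹² / (8.7×10⁻²) = 7.0×10⁻¹¹
s = 4.2×10⁻⁶ mol L⁻¹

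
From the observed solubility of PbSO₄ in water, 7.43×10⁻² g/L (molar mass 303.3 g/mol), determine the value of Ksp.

Ksp = 6.00×10⁻⁸

s = (7.43×10⁻² g L⁻¹)/(303.3 g mol⁻¹) = 2.4497×10⁻⁴ M
PbSO₄(s) ⇌ Pb²⁺(aq) + SO₄²⁻(aq)
If s mol/L of PbSO₄ dissolves, [Pb²⁺] = s and [SO₄²⁻] = s.
Ksp = [Pb²⁺][SO₄²⁻] = s · s = s^2
Ksp = (2.4497×10⁻⁴)^2 = 6.00×10⁻⁸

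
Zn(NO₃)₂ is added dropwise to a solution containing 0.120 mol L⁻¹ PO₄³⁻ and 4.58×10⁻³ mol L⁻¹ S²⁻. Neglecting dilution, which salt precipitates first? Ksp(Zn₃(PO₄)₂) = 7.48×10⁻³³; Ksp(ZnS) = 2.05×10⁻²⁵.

Each salt precipitates once Q = Ksp for that salt.
For Zn₃(PO₄)₂: [Zn²⁺] = (Ksp/[PO₄³⁻]^2)^(1/3) = 8.04×10⁻¹¹ mol L⁻¹
For ZnS: [Zn²⁺] = (Ksp/[S²⁻]) = 4.48×10⁻²³ mol L⁻¹
The smaller threshold [Zn²⁺] is reached first, so ZnS precipitates first.

ZnS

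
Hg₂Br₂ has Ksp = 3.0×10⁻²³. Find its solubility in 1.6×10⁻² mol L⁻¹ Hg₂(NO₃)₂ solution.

2.2×10⁻¹¹ M

Hg₂Br₂(s) ⇌ Hg₂²⁺(aq) + 2 Br⁻(aq)
Hg₂²⁺ is already present at 1.6×10⁻² mol L⁻¹. If s mol/L of Hg₂Br₂ dissolves, [Br⁻] = 2s while [Hg₂²⁺] ≈ 1.6×10⁻² mol L⁻¹.
Ksp = [Hg₂²⁺][Br⁻]^2 = (1.6×10⁻²)(2s)^2
(2s)^2 = 3.0×10⁻²³ / (1.6×10⁻²) = 1.9×10⁻²¹
s = 2.2×10⁻¹¹ mol L⁻¹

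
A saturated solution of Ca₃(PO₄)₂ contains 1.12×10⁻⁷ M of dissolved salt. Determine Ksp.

Ksp = 1.90×10⁻³³

Ca₃(PO₄)₂(s) ⇌ 3 Ca²⁺(aq) + 2 PO₄³⁻(aq)
If s mol/L of Ca₃(PO₄)₂ dissolves, [Ca²⁺] = 3s and [PO₄³⁻] = 2s.
Ksp = [Ca²⁺]^3[PO₄³⁻]^2 = (3s)^3 · (2s)^2 = 108s^5
Ksp = 108 × (1.12×10⁻⁷)^5 = 1.90×10⁻³³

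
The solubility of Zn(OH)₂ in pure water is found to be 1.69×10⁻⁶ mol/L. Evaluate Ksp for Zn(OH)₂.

Zn(OH)₂(s) ⇌ Zn²⁺(aq) + 2 OH⁻(aq)
Let s be the molar solubility. Then [Zn²⁺] = s and [OH⁻] = 2s.
Ksp = [Zn²⁺][OH⁻]^2 = s · (2s)^2 = 4s^3
Ksp = 4 × (1.69×10⁻⁶)^3 = 1.93×10⁻¹⁷

Ksp = 1.93×10⁻¹⁷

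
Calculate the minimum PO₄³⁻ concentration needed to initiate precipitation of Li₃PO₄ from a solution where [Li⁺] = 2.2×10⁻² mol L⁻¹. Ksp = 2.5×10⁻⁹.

2.3×10⁻⁴ M

Precipitation begins when Q = Ksp.
Li₃PO₄(s) ⇌ 3 Li⁺(aq) + PO₄³⁻(aq)
Ksp = [Li⁺]^3[PO₄³⁻] = [PO₄³⁻](2.2×10⁻²)^3
[PO₄³⁻] = 2.5×10⁻⁹ / (2.2×10⁻²)^3 = 2.3×10⁻⁴
[PO₄³⁻] = 2.3×10⁻⁴ mol L⁻¹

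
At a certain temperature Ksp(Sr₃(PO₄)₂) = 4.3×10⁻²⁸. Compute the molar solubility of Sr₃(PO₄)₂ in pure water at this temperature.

1.3×10⁻⁶ M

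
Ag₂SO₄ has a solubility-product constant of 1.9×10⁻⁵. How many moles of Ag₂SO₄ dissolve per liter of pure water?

Ag₂SO₄(s) ⇌ 2 Ag⁺(aq) + SO₄²⁻(aq)
For each mole of Ag₂SO₄ that dissolves per liter, [Ag⁺] = 2s and [SO₄²⁻] = s; let s denote this solubility.
Ksp = [Ag⁺]^2[SO₄²⁻] = (2s)^2 · s = 4s^3
4s^3 = 1.9×10⁻⁵  ⇒  s^3 = 4.8×10⁻⁶
s = 1.7×10⁻² mol L⁻¹

1.7×10⁻² M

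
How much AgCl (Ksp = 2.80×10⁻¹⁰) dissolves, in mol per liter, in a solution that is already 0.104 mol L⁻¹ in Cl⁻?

AgCl(s) ⇌ Ag⁺(aq) + Cl⁻(aq)
Cl⁻ is already present at 0.104 mol L⁻¹. If s mol/L of AgCl dissolves, [Ag⁺] = s while [Cl⁻] ≈ 0.104 mol L⁻¹.
Ksp = [Ag⁺][Cl⁻] = s(0.104)
s = 2.80×10⁻¹⁰ / (0.104) = 2.69×10⁻⁹
s = 2.69×10⁻⁹ mol L⁻¹

2.69×10⁻⁹ M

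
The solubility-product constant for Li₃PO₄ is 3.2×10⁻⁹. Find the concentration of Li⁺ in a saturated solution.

Li₃PO₄(s) ⇌ 3 Li⁺(aq) + PO₄³⁻(aq)
For each mole of Li₃PO₄ that dissolves per liter, [Li⁺] = 3s and [PO₄³⁻] = s; let s denote this solubility.
Ksp = [Li⁺]^3[PO₄³⁻] = (3s)^3 · s = 27s^4 = 3.2×10⁻⁹
s = 3.3×10⁻³ mol L⁻¹
[Li⁺] = 3s = 9.9×10⁻³ mol L⁻¹

9.9×10⁻³ M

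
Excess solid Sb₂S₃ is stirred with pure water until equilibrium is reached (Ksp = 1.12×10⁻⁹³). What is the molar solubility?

Sb₂S₃(s) ⇌ 2 Sb³⁺(aq) + 3 S²⁻(aq)
Call the molar solubility s, so that [Sb³⁺] = 2s and [S²⁻] = 3s.
Ksp = [Sb³⁺]^2[S²⁻]^3 = (2s)^2 · (3s)^3 = 108s^5
108s^5 = 1.12×10⁻⁹³  ⇒  s^5 = 1.04×10⁻⁹⁵
Taking the 5th root, s = 1.01×10⁻¹⁹ M.

1.01×10⁻¹⁹ M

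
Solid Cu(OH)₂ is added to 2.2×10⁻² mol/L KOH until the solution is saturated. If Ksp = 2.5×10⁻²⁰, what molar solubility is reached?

5.2×10⁻¹⁷ M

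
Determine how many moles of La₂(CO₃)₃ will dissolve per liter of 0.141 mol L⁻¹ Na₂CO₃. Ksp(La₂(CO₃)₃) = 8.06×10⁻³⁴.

La₂(CO₃)₃(s) ⇌ 2 La³⁺(aq) + 3 CO₃²⁻(aq)
CO₃²⁻ is already present at 0.141 mol L⁻¹. If s mol/L of La₂(CO₃)₃ dissolves, [La³⁺] = 2s while [CO₃²⁻] ≈ 0.141 mol L⁻¹.
Ksp = [La³⁺]^2[CO₃²⁻]^3 = (2s)^2(0.141)^3
(2s)^2 = 8.06×10⁻³⁴ / (0.141)^3 = 2.88×10⁻³¹
s = 2.68×10⁻¹⁶ mol L⁻¹

2.68×10⁻¹⁶ M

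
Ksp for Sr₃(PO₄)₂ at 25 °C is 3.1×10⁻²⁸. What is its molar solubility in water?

1.2×10⁻⁶ M

Sr₃(PO₄)₂(s) ⇌ 3 Sr²⁺(aq) + 2 PO₄³⁻(aq)
With molar solubility s: [Sr²⁺] = 3s, [PO₄³⁻] = 2s.
Ksp = [Sr²⁺]^3[PO₄³⁻]^2 = (3s)^3 · (2s)^2 = 108s^5
108s^5 = 3.1×10⁻²⁸  ⇒  s^5 = 2.9×10⁻³⁰
Taking the 5th root, s = 1.2×10⁻⁶ M.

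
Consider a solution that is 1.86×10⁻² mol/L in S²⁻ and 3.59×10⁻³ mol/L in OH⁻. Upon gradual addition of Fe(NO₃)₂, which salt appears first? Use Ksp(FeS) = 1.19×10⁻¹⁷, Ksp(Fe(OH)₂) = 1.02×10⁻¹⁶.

FeS

Precipitation begins when Q = Ksp.
For FeS: [Fe²⁺] = (Ksp/[S²⁻]) = 6.40×10⁻¹⁶ mol/L
For Fe(OH)₂: [Fe²⁺] = (Ksp/[OH⁻]^2) = 7.91×10⁻¹² mol/L
FeS requires the lower [Fe²⁺], so it precipitates first.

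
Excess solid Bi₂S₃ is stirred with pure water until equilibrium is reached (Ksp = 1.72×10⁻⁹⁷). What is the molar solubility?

Bi₂S₃(s) ⇌ 2 Bi³⁺(aq) + 3 S²⁻(aq)
Call the molar solubility s, so that [Bi³⁺] = 2s and [S²⁻] = 3s.
Ksp = [Bi³⁺]^2[S²⁻]^3 = (2s)^2 · (3s)^3 = 108s^5
108s^5 = 1.72×10⁻⁹⁷  ⇒  s^5 = 1.59×10⁻⁹⁹
s = (1.59×10⁻⁹⁹)^(1/5) = 1.74×10⁻²⁰ mol/L

1.74×10⁻²⁰ M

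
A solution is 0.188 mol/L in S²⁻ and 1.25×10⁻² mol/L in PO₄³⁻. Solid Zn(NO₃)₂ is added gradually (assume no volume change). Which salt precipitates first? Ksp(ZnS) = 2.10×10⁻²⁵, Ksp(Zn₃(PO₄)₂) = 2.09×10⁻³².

Each salt precipitates once Q = Ksp for that salt.
For ZnS: [Zn²⁺] = (Ksp/[S²⁻]) = 1.12×10⁻²⁴ mol/L
For Zn₃(PO₄)₂: [Zn²⁺] = (Ksp/[PO₄³⁻]^2)^(1/3) = 5.11×10⁻¹⁰ mol/L
The smaller threshold [Zn²⁺] is reached first, so ZnS precipitates first.

ZnS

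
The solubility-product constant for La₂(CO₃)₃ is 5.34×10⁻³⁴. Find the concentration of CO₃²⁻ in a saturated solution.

2.61×10⁻⁷ M

La₂(CO₃)₃(s) ⇌ 2 La³⁺(aq) + 3 CO₃²⁻(aq)
If s mol/L of La₂(CO₃)₃ dissolves, [La³⁺] = 2s and [CO₃²⁻] = 3s.
Ksp = [La³⁺]^2[CO₃²⁻]^3 = (2s)^2 · (3s)^3 = 108s^5 = 5.34×10⁻³⁴
s = 8.69×10⁻⁸ mol L⁻¹
[CO₃²⁻] = 3s = 2.61×10⁻⁷ mol L⁻¹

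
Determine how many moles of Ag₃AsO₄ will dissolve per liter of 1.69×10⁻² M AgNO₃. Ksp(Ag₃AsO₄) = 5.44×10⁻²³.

Ag₃AsO₄(s) ⇌ 3 Ag⁺(aq) + AsO₄³⁻(aq)
With Ag⁺ already at 1.69×10⁻² M and s small, take [Ag⁺] ≈ 1.69×10⁻² M and [AsO₄³⁻] = s.
Ksp = [Ag⁺]^3[AsO₄³⁻] = (1.69×10⁻²)^3s
s = 5.44×10⁻²³ / (1.69×10⁻²)^3 = 1.13×10⁻¹⁷
s = 1.13×10⁻¹⁷ M

1.13×10⁻¹⁷ M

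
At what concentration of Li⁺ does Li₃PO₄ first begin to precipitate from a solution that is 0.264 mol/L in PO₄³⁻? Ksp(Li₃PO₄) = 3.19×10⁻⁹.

A salt starts to precipitate once the ion product Q reaches its Ksp.
Li₃PO₄(s) ⇌ 3 Li⁺(aq) + PO₄³⁻(aq)
Ksp = [Li⁺]^3[PO₄³⁻] = [Li⁺]^3(0.264)
[Li⁺]^3 = 3.19×10⁻⁹ / (0.264) = 1.21×10⁻⁸
[Li⁺] = 2.29×10⁻³ mol/L

2.29×10⁻³ M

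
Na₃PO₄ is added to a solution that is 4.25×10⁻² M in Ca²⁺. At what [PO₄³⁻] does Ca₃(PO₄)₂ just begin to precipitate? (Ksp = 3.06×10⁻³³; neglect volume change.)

6.31×10⁻¹⁵ M

The threshold for precipitation is Q = Ksp.
Ca₃(PO₄)₂(s) ⇌ 3 Ca²⁺(aq) + 2 PO₄³⁻(aq)
Ksp = [Ca²⁺]^3[PO₄³⁻]^2 = [PO₄³⁻]^2(4.25×10⁻²)^3
[PO₄³⁻]^2 = 3.06×10⁻³³ / (4.25×10⁻²)^3 = 3.99×10⁻²⁹
[PO₄³⁻] = 6.31×10⁻¹⁵ M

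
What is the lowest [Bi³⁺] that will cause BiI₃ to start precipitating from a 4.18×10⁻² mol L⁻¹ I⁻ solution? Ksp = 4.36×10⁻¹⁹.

A salt starts to precipitate once the ion product Q reaches its Ksp.
BiI₃(s) ⇌ Bi³⁺(aq) + 3 I⁻(aq)
Ksp = [Bi³⁺][I⁻]^3 = [Bi³⁺](4.18×10⁻²)^3
[Bi³⁺] = 4.36×10⁻¹⁹ / (4.18×10⁻²)^3 = 5.97×10⁻¹⁵
[Bi³⁺] = 5.97×10⁻¹⁵ mol L⁻¹

5.97×10⁻¹⁵ M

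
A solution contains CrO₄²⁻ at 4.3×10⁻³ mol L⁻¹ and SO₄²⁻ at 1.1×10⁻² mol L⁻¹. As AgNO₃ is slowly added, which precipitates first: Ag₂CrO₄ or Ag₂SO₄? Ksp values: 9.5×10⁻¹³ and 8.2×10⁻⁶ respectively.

Ag₂CrO₄

A salt starts to precipitate once the ion product Q reaches its Ksp.
For Ag₂CrO₄: [Ag⁺] = (Ksp/[CrO₄²⁻])^(1/2) = 1.5×10⁻⁵ mol L⁻¹
For Ag₂SO₄: [Ag⁺] = (Ksp/[SO₄²⁻])^(1/2) = 2.7×10⁻² mol L⁻¹
Ag₂CrO₄ requires the lower [Ag⁺], so it precipitates first.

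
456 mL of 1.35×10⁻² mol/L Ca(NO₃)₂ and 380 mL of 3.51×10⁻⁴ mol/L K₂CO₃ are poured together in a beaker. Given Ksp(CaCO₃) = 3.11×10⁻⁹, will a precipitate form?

Yes

After mixing, V = 456 mL + 380 mL = 836 mL.
[Ca²⁺] = (1.35×10⁻²)(456)/836 = 7.36×10⁻³ mol/L
[CO₃²⁻] = (3.51×10⁻⁴)(380)/836 = 1.60×10⁻⁴ mol/L
Q = [Ca²⁺][CO₃²⁻] = 1.17×10⁻⁶
Because Q > Ksp (1.17×10⁻⁶ vs 3.11×10⁻⁹), a precipitate of CaCO₃ forms.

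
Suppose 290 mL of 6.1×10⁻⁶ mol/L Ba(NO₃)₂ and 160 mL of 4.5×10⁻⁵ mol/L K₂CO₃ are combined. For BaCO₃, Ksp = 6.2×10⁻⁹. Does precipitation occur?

No

After mixing, V = 290 mL + 160 mL = 450 mL.
[Ba²⁺] = (6.1×10⁻⁶)(290)/450 = 3.9×10⁻⁶ mol/L
[CO₃²⁻] = (4.5×10⁻⁵)(160)/450 = 1.6×10⁻⁵ mol/L
Q = [Ba²⁺][CO₃²⁻] = 6.3×10⁻¹¹
Q < Ksp (6.3×10⁻¹¹ vs 6.2×10⁻⁹); the solution remains unsaturated and no precipitate forms.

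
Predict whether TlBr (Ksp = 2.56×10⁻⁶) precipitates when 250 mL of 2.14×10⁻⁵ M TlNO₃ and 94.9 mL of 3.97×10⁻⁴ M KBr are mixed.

No

After mixing, V = 250 mL + 94.9 mL = 344.9 mL.
[Tl⁺] = (2.14×10⁻⁵)(250)/344.9 = 1.55×10⁻⁵ M
[Br⁻] = (3.97×10⁻⁴)(94.9)/344.9 = 1.09×10⁻⁴ M
Q = [Tl⁺][Br⁻] = 1.69×10⁻⁹
Q = 1.69×10⁻⁹ < Ksp = 2.56×10⁻⁶, so the solution is unsaturated and no precipitate forms.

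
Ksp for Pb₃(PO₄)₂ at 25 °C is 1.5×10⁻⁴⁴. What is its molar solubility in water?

Pb₃(PO₄)₂(s) ⇌ 3 Pb²⁺(aq) + 2 PO₄³⁻(aq)
Let s be the molar solubility. Then [Pb²⁺] = 3s and [PO₄³⁻] = 2s.
Ksp = [Pb²⁺]^3[PO₄³⁻]^2 = (3s)^3 · (2s)^2 = 108s^5
108s^5 = 1.5×10⁻⁴⁴  ⇒  s^5 = 1.4×10⁻⁴⁶
Taking the 5th root, s = 6.7×10⁻¹⁰ mol/L.

6.7×10⁻¹⁰ M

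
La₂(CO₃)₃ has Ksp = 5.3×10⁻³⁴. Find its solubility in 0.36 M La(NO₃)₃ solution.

La₂(CO₃)₃(s) ⇌ 2 La³⁺(aq) + 3 CO₃²⁻(aq)
La³⁺ is already present at 0.36 M. If s mol/L of La₂(CO₃)₃ dissolves, [CO₃²⁻] = 3s while [La³⁺] ≈ 0.36 M.
Ksp = [La³⁺]^2[CO₃²⁻]^3 = (0.36)^2(3s)^3
(3s)^3 = 5.3×10⁻³⁴ / (0.36)^2 = 4.1×10⁻³³
s = 5.3×10⁻¹² M

5.3×10⁻¹² M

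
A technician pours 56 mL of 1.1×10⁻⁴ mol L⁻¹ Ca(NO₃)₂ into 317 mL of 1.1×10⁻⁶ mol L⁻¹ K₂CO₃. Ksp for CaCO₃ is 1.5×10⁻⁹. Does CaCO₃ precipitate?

No

After mixing, V = 56 mL + 317 mL = 373 mL.
[Ca²⁺] = (1.1×10⁻⁴)(56)/373 = 1.7×10⁻⁵ mol L⁻¹
[CO₃²⁻] = (1.1×10⁻⁶)(317)/373 = 9.3×10⁻⁷ mol L⁻¹
Q = [Ca²⁺][CO₃²⁻] = 1.5×10⁻¹¹
Q < Ksp (1.5×10⁻¹¹ vs 1.5×10⁻⁹); the solution remains unsaturated and no precipitate forms.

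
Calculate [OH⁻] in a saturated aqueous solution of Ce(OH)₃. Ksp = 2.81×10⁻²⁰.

Ce(OH)₃(s) ⇌ Ce³⁺(aq) + 3 OH⁻(aq)
Let s be the molar solubility. Then [Ce³⁺] = s and [OH⁻] = 3s.
Ksp = [Ce³⁺][OH⁻]^3 = s · (3s)^3 = 27s^4 = 2.81×10⁻²⁰
s = 5.68×10⁻⁶ mol/L
[OH⁻] = 3s = 1.70×10⁻⁵ mol/L

1.70×10⁻⁵ M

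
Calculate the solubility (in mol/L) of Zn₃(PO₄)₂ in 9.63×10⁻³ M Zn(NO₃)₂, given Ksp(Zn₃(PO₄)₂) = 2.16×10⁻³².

7.78×10⁻¹⁴ M

Zn₃(PO₄)₂(s) ⇌ 3 Zn²⁺(aq) + 2 PO₄³⁻(aq)
Zn²⁺ is already present at 9.63×10⁻³ M. If s mol/L of Zn₃(PO₄)₂ dissolves, [PO₄³⁻] = 2s while [Zn²⁺] ≈ 9.63×10⁻³ M.
Ksp = [Zn²⁺]^3[PO₄³⁻]^2 = (9.63×10⁻³)^3(2s)^2
(2s)^2 = 2.16×10⁻³² / (9.63×10⁻³)^3 = 2.42×10⁻²⁶
s = 7.78×10⁻¹⁴ M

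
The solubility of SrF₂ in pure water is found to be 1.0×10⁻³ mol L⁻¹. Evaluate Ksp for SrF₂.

SrF₂(s) ⇌ Sr²⁺(aq) + 2 F⁻(aq)
Call the molar solubility s, so that [Sr²⁺] = s and [F⁻] = 2s.
Ksp = [Sr²⁺][F⁻]^2 = s · (2s)^2 = 4s^3
Ksp = 4 × (1.0×10⁻³)^3 = 4.0×10⁻⁹

Ksp = 4.0×10⁻⁹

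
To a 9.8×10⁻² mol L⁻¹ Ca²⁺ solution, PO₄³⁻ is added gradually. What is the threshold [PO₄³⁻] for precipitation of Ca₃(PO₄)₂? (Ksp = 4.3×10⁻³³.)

The threshold for precipitation is Q = Ksp.
Ca₃(PO₄)₂(s) ⇌ 3 Ca²⁺(aq) + 2 PO₄³⁻(aq)
Ksp = [Ca²⁺]^3[PO₄³⁻]^2 = [PO₄³⁻]^2(9.8×10⁻²)^3
[PO₄³⁻]^2 = 4.3×10⁻³³ / (9.8×10⁻²)^3 = 4.6×10⁻³⁰
[PO₄³⁻] = 2.1×10⁻¹⁵ mol L⁻¹

2.1×10⁻¹⁵ M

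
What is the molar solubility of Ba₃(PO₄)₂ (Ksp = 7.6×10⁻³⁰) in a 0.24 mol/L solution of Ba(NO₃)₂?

1.2×10⁻¹⁴ M

Ba₃(PO₄)₂(s) ⇌ 3 Ba²⁺(aq) + 2 PO₄³⁻(aq)
The solution already contains Ba²⁺ at 0.24 mol/L. Let s be the molar solubility of Ba₃(PO₄)₂.
[Ba²⁺] ≈ 0.24 mol/L (common ion dominates); [PO₄³⁻] = 2s.
Ksp = [Ba²⁺]^3[PO₄³⁻]^2 = (0.24)^3(2s)^2
(2s)^2 = 7.6×10⁻³⁰ / (0.24)^3 = 5.5×10⁻²⁸
s = 1.2×10⁻¹⁴ mol/L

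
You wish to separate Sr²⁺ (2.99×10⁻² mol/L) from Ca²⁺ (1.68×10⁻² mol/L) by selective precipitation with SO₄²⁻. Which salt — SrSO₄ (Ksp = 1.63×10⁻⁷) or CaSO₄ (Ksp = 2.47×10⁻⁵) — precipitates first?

SrSO₄

A salt starts to precipitate once the ion product Q reaches its Ksp.
For SrSO₄: [SO₄²⁻] = (Ksp/[Sr²⁺]) = 5.45×10⁻⁶ mol/L
For CaSO₄: [SO₄²⁻] = (Ksp/[Ca²⁺]) = 1.47×10⁻³ mol/L
Since SrSO₄ needs less SO₄²⁻ to reach saturation, it precipitates first.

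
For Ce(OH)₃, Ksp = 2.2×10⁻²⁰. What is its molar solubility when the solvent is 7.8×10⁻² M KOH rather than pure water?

Ce(OH)₃(s) ⇌ Ce³⁺(aq) + 3 OH⁻(aq)
OH⁻ is already present at 7.8×10⁻² M. If s mol/L of Ce(OH)₃ dissolves, [Ce³⁺] = s while [OH⁻] ≈ 7.8×10⁻² M.
Ksp = [Ce³⁺][OH⁻]^3 = s(7.8×10⁻²)^3
s = 2.2×10⁻²⁰ / (7.8×10⁻²)^3 = 4.6×10⁻¹⁷
s = 4.6×10⁻¹⁷ M

4.6×10⁻¹⁷ M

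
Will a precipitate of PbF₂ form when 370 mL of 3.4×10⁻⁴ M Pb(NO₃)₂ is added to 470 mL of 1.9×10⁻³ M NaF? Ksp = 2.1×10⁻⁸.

The combined volume is 840 mL.
[Pb²⁺] = (3.4×10⁻⁴)(370)/840 = 1.5×10⁻⁴ M
[F⁻] = (1.9×10⁻³)(470)/840 = 1.1×10⁻³ M
Q = [Pb²⁺][F⁻]^2 = 1.7×10⁻¹⁰
Q = 1.7×10⁻¹⁰ < Ksp = 2.1×10⁻⁸, so the solution is unsaturated and no precipitate forms.

No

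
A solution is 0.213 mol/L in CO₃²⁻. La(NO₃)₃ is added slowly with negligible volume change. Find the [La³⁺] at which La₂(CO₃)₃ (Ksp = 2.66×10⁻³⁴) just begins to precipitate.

1.66×10⁻¹⁶ M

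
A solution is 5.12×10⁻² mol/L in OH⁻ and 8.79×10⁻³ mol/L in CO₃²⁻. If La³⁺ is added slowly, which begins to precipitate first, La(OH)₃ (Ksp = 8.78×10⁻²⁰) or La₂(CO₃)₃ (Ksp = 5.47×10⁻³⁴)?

A salt starts to precipitate once the ion product Q reaches its Ksp.
For La(OH)₃: [La³⁺] = (Ksp/[OH⁻]^3) = 6.54×10⁻¹⁶ mol/L
For La₂(CO₃)₃: [La³⁺] = (Ksp/[CO₃²⁻]^3)^(1/2) = 2.84×10⁻¹⁴ mol/L
The smaller threshold [La³⁺] is reached first, so La(OH)₃ precipitates first.

La(OH)₃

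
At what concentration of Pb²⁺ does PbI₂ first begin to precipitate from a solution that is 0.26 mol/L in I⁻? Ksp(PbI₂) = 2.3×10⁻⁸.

Precipitation begins when Q = Ksp.
PbI₂(s) ⇌ Pb²⁺(aq) + 2 I⁻(aq)
Ksp = [Pb²⁺][I⁻]^2 = [Pb²⁺](0.26)^2
[Pb²⁺] = 2.3×10⁻⁸ / (0.26)^2 = 3.4×10⁻⁷
[Pb²⁺] = 3.4×10⁻⁷ mol/L

3.4×10⁻⁷ M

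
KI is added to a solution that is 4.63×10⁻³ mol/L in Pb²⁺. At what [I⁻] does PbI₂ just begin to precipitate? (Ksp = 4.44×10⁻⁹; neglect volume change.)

9.79×10⁻⁴ M

Precipitation of each salt begins when its ion product equals Ksp.
PbI₂(s) ⇌ Pb²⁺(aq) + 2 I⁻(aq)
Ksp = [Pb²⁺][I⁻]^2 = [I⁻]^2(4.63×10⁻³)
[I⁻]^2 = 4.44×10⁻⁹ / (4.63×10⁻³) = 9.59×10⁻⁷
[I⁻] = 9.79×10⁻⁴ mol/L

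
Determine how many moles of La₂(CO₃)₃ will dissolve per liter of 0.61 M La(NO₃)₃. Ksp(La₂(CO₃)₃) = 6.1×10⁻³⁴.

3.9×10⁻¹² M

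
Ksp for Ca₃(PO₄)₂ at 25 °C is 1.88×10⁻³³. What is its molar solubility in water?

1.12×10⁻⁷ M

Ca₃(PO₄)₂(s) ⇌ 3 Ca²⁺(aq) + 2 PO₄³⁻(aq)
Call the molar solubility s, so that [Ca²⁺] = 3s and [PO₄³⁻] = 2s.
Ksp = [Ca²⁺]^3[PO₄³⁻]^2 = (3s)^3 · (2s)^2 = 108s^5
108s^5 = 1.88×10⁻³³  ⇒  s^5 = 1.74×10⁻³⁵
Taking the 5th root, s = 1.12×10⁻⁷ mol/L.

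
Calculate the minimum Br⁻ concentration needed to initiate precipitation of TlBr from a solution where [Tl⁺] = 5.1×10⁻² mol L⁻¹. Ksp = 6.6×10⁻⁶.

1.3×10⁻⁴ M

Precipitation of each salt begins when its ion product equals Ksp.
TlBr(s) ⇌ Tl⁺(aq) + Br⁻(aq)
Ksp = [Tl⁺][Br⁻] = [Br⁻](5.1×10⁻²)
[Br⁻] = 6.6×10⁻⁶ / (5.1×10⁻²) = 1.3×10⁻⁴
[Br⁻] = 1.3×10⁻⁴ mol L⁻¹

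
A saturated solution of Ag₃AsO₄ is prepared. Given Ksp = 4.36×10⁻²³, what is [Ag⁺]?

Ag₃AsO₄(s) ⇌ 3 Ag⁺(aq) + AsO₄³⁻(aq)
If s mol/L of Ag₃AsO₄ dissolves, [Ag⁺] = 3s and [AsO₄³⁻] = s.
Ksp = [Ag⁺]^3[AsO₄³⁻] = (3s)^3 · s = 27s^4 = 4.36×10⁻²³
s = 1.13×10⁻⁶ mol L⁻¹
[Ag⁺] = 3s = 3.38×10⁻⁶ mol L⁻¹

3.38×10⁻⁶ M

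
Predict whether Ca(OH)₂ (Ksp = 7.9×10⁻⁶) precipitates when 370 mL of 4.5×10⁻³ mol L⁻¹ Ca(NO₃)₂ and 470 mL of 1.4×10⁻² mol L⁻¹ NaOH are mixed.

No

Total volume after mixing = 370 + 470 = 840 mL.
[Ca²⁺] = (4.5×10⁻³)(370)/840 = 2.0×10⁻³ mol L⁻¹
[OH⁻] = (1.4×10⁻²)(470)/840 = 7.8×10⁻³ mol L⁻¹
Q = [Ca²⁺][OH⁻]^2 = 1.2×10⁻⁷
Since Q (1.2×10⁻⁷) is less than Ksp (7.9×10⁻⁶), no Ca(OH)₂ precipitates.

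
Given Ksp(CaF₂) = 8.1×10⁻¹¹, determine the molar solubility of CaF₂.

CaF₂(s) ⇌ Ca²⁺(aq) + 2 F⁻(aq)
If s mol/L of CaF₂ dissolves, [Ca²⁺] = s and [F⁻] = 2s.
Ksp = [Ca²⁺][F⁻]^2 = s · (2s)^2 = 4s^3
4s^3 = 8.1×10⁻¹¹  ⇒  s^3 = 2.0×10⁻¹¹
Taking the 3rd root, s = 2.7×10⁻⁴ mol L⁻¹.

2.7×10⁻⁴ M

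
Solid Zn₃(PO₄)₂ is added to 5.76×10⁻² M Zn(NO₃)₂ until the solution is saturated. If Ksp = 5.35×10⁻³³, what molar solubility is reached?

Zn₃(PO₄)₂(s) ⇌ 3 Zn²⁺(aq) + 2 PO₄³⁻(aq)
With Zn²⁺ already at 5.76×10⁻² M and s small, take [Zn²⁺] ≈ 5.76×10⁻² M and [PO₄³⁻] = 2s.
Ksp = [Zn²⁺]^3[PO₄³⁻]^2 = (5.76×10⁻²)^3(2s)^2
(2s)^2 = 5.35×10⁻³³ / (5.76×10⁻²)^3 = 2.80×10⁻²⁹
s = 2.65×10⁻¹⁵ M

2.65×10⁻¹⁵ M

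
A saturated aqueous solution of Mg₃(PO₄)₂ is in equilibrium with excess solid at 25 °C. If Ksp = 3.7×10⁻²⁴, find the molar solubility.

Mg₃(PO₄)₂(s) ⇌ 3 Mg²⁺(aq) + 2 PO₄³⁻(aq)
Let s be the molar solubility. Then [Mg²⁺] = 3s and [PO₄³⁻] = 2s.
Ksp = [Mg²⁺]^3[PO₄³⁻]^2 = (3s)^3 · (2s)^2 = 108s^5
108s^5 = 3.7×10⁻²⁴  ⇒  s^5 = 3.4×10⁻²⁶
Taking the 5th root, s = 8.1×10⁻⁶ mol/L.

8.1×10⁻⁶ M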